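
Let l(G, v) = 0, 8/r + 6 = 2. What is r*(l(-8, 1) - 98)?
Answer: 196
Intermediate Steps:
r = -2 (r = 8/(-6 + 2) = 8/(-4) = 8*(-¼) = -2)
r*(l(-8, 1) - 98) = -2*(0 - 98) = -2*(-98) = 196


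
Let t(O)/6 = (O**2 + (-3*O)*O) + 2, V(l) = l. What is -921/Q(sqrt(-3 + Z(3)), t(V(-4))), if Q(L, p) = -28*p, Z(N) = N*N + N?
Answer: -307/1680 ≈ -0.18274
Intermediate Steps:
Z(N) = N + N**2 (Z(N) = N**2 + N = N + N**2)
t(O) = 12 - 12*O**2 (t(O) = 6*((O**2 + (-3*O)*O) + 2) = 6*((O**2 - 3*O**2) + 2) = 6*(-2*O**2 + 2) = 6*(2 - 2*O**2) = 12 - 12*O**2)
-921/Q(sqrt(-3 + Z(3)), t(V(-4))) = -921*(-1/(28*(12 - 12*(-4)**2))) = -921*(-1/(28*(12 - 12*16))) = -921*(-1/(28*(12 - 192))) = -921/((-28*(-180))) = -921/5040 = -921*1/5040 = -307/1680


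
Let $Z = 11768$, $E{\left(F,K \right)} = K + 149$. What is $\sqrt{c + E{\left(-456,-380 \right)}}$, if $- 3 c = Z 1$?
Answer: $\frac{i \sqrt{37383}}{3} \approx 64.449 i$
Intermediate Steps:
$E{\left(F,K \right)} = 149 + K$
$c = - \frac{11768}{3}$ ($c = - \frac{11768 \cdot 1}{3} = \left(- \frac{1}{3}\right) 11768 = - \frac{11768}{3} \approx -3922.7$)
$\sqrt{c + E{\left(-456,-380 \right)}} = \sqrt{- \frac{11768}{3} + \left(149 - 380\right)} = \sqrt{- \frac{11768}{3} - 231} = \sqrt{- \frac{12461}{3}} = \frac{i \sqrt{37383}}{3}$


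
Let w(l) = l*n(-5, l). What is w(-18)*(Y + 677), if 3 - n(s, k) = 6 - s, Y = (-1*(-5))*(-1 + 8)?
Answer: 102528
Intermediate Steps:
Y = 35 (Y = 5*7 = 35)
n(s, k) = -3 + s (n(s, k) = 3 - (6 - s) = 3 + (-6 + s) = -3 + s)
w(l) = -8*l (w(l) = l*(-3 - 5) = l*(-8) = -8*l)
w(-18)*(Y + 677) = (-8*(-18))*(35 + 677) = 144*712 = 102528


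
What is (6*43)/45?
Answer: 86/15 ≈ 5.7333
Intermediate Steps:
(6*43)/45 = 258*(1/45) = 86/15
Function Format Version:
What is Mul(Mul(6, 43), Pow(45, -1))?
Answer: Rational(86, 15) ≈ 5.7333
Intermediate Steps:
Mul(Mul(6, 43), Pow(45, -1)) = Mul(258, Rational(1, 45)) = Rational(86, 15)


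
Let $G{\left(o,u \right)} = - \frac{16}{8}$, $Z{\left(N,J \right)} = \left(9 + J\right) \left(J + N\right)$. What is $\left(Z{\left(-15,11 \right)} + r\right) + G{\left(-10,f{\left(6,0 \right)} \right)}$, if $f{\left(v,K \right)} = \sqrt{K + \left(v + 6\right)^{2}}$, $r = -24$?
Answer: $-106$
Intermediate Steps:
$f{\left(v,K \right)} = \sqrt{K + \left(6 + v\right)^{2}}$
$G{\left(o,u \right)} = -2$ ($G{\left(o,u \right)} = \left(-16\right) \frac{1}{8} = -2$)
$\left(Z{\left(-15,11 \right)} + r\right) + G{\left(-10,f{\left(6,0 \right)} \right)} = \left(\left(11^{2} + 9 \cdot 11 + 9 \left(-15\right) + 11 \left(-15\right)\right) - 24\right) - 2 = \left(\left(121 + 99 - 135 - 165\right) - 24\right) - 2 = \left(-80 - 24\right) - 2 = -104 - 2 = -106$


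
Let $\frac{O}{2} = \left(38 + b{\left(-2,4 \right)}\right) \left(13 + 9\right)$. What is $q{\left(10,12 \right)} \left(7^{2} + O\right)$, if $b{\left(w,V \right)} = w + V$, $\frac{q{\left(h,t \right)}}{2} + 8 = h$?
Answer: $7236$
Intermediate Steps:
$q{\left(h,t \right)} = -16 + 2 h$
$b{\left(w,V \right)} = V + w$
$O = 1760$ ($O = 2 \left(38 + \left(4 - 2\right)\right) \left(13 + 9\right) = 2 \left(38 + 2\right) 22 = 2 \cdot 40 \cdot 22 = 2 \cdot 880 = 1760$)
$q{\left(10,12 \right)} \left(7^{2} + O\right) = \left(-16 + 2 \cdot 10\right) \left(7^{2} + 1760\right) = \left(-16 + 20\right) \left(49 + 1760\right) = 4 \cdot 1809 = 7236$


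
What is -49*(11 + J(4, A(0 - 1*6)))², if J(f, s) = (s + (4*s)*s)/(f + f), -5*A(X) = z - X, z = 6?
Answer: -22591009/2500 ≈ -9036.4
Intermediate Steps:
A(X) = -6/5 + X/5 (A(X) = -(6 - X)/5 = -6/5 + X/5)
J(f, s) = (s + 4*s²)/(2*f) (J(f, s) = (s + 4*s²)/((2*f)) = (s + 4*s²)*(1/(2*f)) = (s + 4*s²)/(2*f))
-49*(11 + J(4, A(0 - 1*6)))² = -49*(11 + (½)*(-6/5 + (0 - 1*6)/5)*(1 + 4*(-6/5 + (0 - 1*6)/5))/4)² = -49*(11 + (½)*(-6/5 + (0 - 6)/5)*(¼)*(1 + 4*(-6/5 + (0 - 6)/5)))² = -49*(11 + (½)*(-6/5 + (⅕)*(-6))*(¼)*(1 + 4*(-6/5 + (⅕)*(-6))))² = -49*(11 + (½)*(-6/5 - 6/5)*(¼)*(1 + 4*(-6/5 - 6/5)))² = -49*(11 + (½)*(-12/5)*(¼)*(1 + 4*(-12/5)))² = -49*(11 + (½)*(-12/5)*(¼)*(1 - 48/5))² = -49*(11 + (½)*(-12/5)*(¼)*(-43/5))² = -49*(11 + 129/50)² = -49*(679/50)² = -49*461041/2500 = -22591009/2500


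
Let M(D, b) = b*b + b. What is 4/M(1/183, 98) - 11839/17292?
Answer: -1739285/2541924 ≈ -0.68424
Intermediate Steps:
M(D, b) = b + b² (M(D, b) = b² + b = b + b²)
4/M(1/183, 98) - 11839/17292 = 4/((98*(1 + 98))) - 11839/17292 = 4/((98*99)) - 11839*1/17292 = 4/9702 - 11839/17292 = 4*(1/9702) - 11839/17292 = 2/4851 - 11839/17292 = -1739285/2541924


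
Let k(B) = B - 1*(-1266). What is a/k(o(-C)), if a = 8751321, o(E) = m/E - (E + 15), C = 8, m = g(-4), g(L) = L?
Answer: 17502642/2519 ≈ 6948.3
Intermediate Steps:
m = -4
o(E) = -15 - E - 4/E (o(E) = -4/E - (E + 15) = -4/E - (15 + E) = -4/E + (-15 - E) = -15 - E - 4/E)
k(B) = 1266 + B (k(B) = B + 1266 = 1266 + B)
a/k(o(-C)) = 8751321/(1266 + (-15 - (-1)*8 - 4/((-1*8)))) = 8751321/(1266 + (-15 - 1*(-8) - 4/(-8))) = 8751321/(1266 + (-15 + 8 - 4*(-1/8))) = 8751321/(1266 + (-15 + 8 + 1/2)) = 8751321/(1266 - 13/2) = 8751321/(2519/2) = 8751321*(2/2519) = 17502642/2519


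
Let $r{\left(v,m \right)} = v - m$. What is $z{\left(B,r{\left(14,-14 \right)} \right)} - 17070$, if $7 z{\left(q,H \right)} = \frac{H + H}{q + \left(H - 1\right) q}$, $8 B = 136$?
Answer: $- \frac{2031328}{119} \approx -17070.0$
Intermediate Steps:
$B = 17$ ($B = \frac{1}{8} \cdot 136 = 17$)
$z{\left(q,H \right)} = \frac{2 H}{7 \left(q + q \left(-1 + H\right)\right)}$ ($z{\left(q,H \right)} = \frac{\left(H + H\right) \frac{1}{q + \left(H - 1\right) q}}{7} = \frac{2 H \frac{1}{q + \left(-1 + H\right) q}}{7} = \frac{2 H \frac{1}{q + q \left(-1 + H\right)}}{7} = \frac{2 H}{7 \left(q + q \left(-1 + H\right)\right)}$)
$z{\left(B,r{\left(14,-14 \right)} \right)} - 17070 = \frac{2}{7 \cdot 17} - 17070 = \frac{2}{7} \cdot \frac{1}{17} - 17070 = \frac{2}{119} - 17070 = - \frac{2031328}{119}$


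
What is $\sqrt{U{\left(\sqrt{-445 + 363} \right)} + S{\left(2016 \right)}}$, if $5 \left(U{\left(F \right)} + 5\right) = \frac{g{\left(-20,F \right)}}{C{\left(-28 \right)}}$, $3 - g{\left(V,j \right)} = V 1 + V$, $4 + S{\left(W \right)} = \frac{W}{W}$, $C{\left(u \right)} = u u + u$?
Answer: $\frac{i \sqrt{3170685}}{630} \approx 2.8264 i$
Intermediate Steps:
$C{\left(u \right)} = u + u^{2}$ ($C{\left(u \right)} = u^{2} + u = u + u^{2}$)
$S{\left(W \right)} = -3$ ($S{\left(W \right)} = -4 + \frac{W}{W} = -4 + 1 = -3$)
$g{\left(V,j \right)} = 3 - 2 V$ ($g{\left(V,j \right)} = 3 - \left(V 1 + V\right) = 3 - \left(V + V\right) = 3 - 2 V$)
$U{\left(F \right)} = - \frac{18857}{3780}$ ($U{\left(F \right)} = -5 + \frac{\left(3 - -40\right) \frac{1}{\left(-28\right) \left(1 - 28\right)}}{5} = -5 + \frac{\left(3 + 40\right) \frac{1}{\left(-28\right) \left(-27\right)}}{5} = -5 + \frac{43 \cdot \frac{1}{756}}{5} = -5 + \frac{1}{5} \cdot \frac{43}{756} = -5 + \frac{43}{3780} = - \frac{18857}{3780}$)
$\sqrt{U{\left(\sqrt{-445 + 363} \right)} + S{\left(2016 \right)}} = \sqrt{- \frac{18857}{3780} - 3} = \sqrt{- \frac{30197}{3780}} = \frac{i \sqrt{3170685}}{630}$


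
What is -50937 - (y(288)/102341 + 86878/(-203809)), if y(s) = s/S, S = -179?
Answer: -190176028560702053/3733585019551 ≈ -50937.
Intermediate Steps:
y(s) = -s/179 (y(s) = s/(-179) = s*(-1/179) = -s/179)
-50937 - (y(288)/102341 + 86878/(-203809)) = -50937 - (-1/179*288/102341 + 86878/(-203809)) = -50937 - (-288/179*1/102341 + 86878*(-1/203809)) = -50937 - (-288/18319039 - 86878/203809) = -50937 - 1*(-1591580167234/3733585019551) = -50937 + 1591580167234/3733585019551 = -190176028560702053/3733585019551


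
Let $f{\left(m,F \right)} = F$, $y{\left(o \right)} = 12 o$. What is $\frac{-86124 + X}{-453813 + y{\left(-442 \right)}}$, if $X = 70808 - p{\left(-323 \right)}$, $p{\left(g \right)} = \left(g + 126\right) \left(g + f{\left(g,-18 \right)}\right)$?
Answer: $\frac{82493}{459117} \approx 0.17968$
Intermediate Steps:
$p{\left(g \right)} = \left(-18 + g\right) \left(126 + g\right)$ ($p{\left(g \right)} = \left(g + 126\right) \left(g - 18\right) = \left(126 + g\right) \left(-18 + g\right) = \left(-18 + g\right) \left(126 + g\right)$)
$X = 3631$ ($X = 70808 - \left(-2268 + \left(-323\right)^{2} + 108 \left(-323\right)\right) = 70808 - \left(-2268 + 104329 - 34884\right) = 70808 - 67177 = 3631$)
$\frac{-86124 + X}{-453813 + y{\left(-442 \right)}} = \frac{-86124 + 3631}{-453813 + 12 \left(-442\right)} = - \frac{82493}{-453813 - 5304} = - \frac{82493}{-459117} = \left(-82493\right) \left(- \frac{1}{459117}\right) = \frac{82493}{459117}$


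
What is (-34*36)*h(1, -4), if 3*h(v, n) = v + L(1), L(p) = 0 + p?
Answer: -816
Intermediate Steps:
L(p) = p
h(v, n) = 1/3 + v/3 (h(v, n) = (v + 1)/3 = (1 + v)/3 = 1/3 + v/3)
(-34*36)*h(1, -4) = (-34*36)*(1/3 + (1/3)*1) = -1224*(1/3 + 1/3) = -1224*2/3 = -816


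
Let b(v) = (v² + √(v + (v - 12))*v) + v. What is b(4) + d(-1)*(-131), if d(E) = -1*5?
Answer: 675 + 8*I ≈ 675.0 + 8.0*I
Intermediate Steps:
d(E) = -5
b(v) = v + v² + v*√(-12 + 2*v) (b(v) = (v² + √(v + (-12 + v))*v) + v = (v² + √(-12 + 2*v)*v) + v = (v² + v*√(-12 + 2*v)) + v = v + v² + v*√(-12 + 2*v))
b(4) + d(-1)*(-131) = 4*(1 + 4 + √(-12 + 2*4)) - 5*(-131) = 4*(1 + 4 + √(-12 + 8)) + 655 = 4*(1 + 4 + √(-4)) + 655 = 4*(1 + 4 + 2*I) + 655 = 4*(5 + 2*I) + 655 = (20 + 8*I) + 655 = 675 + 8*I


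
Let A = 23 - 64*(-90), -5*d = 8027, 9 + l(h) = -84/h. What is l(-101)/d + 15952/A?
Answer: 12956571979/4688434241 ≈ 2.7635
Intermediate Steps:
l(h) = -9 - 84/h
d = -8027/5 (d = -⅕*8027 = -8027/5 ≈ -1605.4)
A = 5783 (A = 23 + 5760 = 5783)
l(-101)/d + 15952/A = (-9 - 84/(-101))/(-8027/5) + 15952/5783 = (-9 - 84*(-1/101))*(-5/8027) + 15952*(1/5783) = (-9 + 84/101)*(-5/8027) + 15952/5783 = -825/101*(-5/8027) + 15952/5783 = 4125/810727 + 15952/5783 = 12956571979/4688434241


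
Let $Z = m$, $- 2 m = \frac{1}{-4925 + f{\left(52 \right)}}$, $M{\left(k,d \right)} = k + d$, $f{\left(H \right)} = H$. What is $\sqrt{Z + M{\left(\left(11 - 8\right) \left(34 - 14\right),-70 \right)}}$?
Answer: $\frac{i \sqrt{949835414}}{9746} \approx 3.1623 i$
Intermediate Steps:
$M{\left(k,d \right)} = d + k$
$m = \frac{1}{9746}$ ($m = - \frac{1}{2 \left(-4925 + 52\right)} = - \frac{1}{2 \left(-4873\right)} = \left(- \frac{1}{2}\right) \left(- \frac{1}{4873}\right) = \frac{1}{9746} \approx 0.00010261$)
$Z = \frac{1}{9746} \approx 0.00010261$
$\sqrt{Z + M{\left(\left(11 - 8\right) \left(34 - 14\right),-70 \right)}} = \sqrt{\frac{1}{9746} - \left(70 - \left(11 - 8\right) \left(34 - 14\right)\right)} = \sqrt{\frac{1}{9746} + \left(-70 + 3 \cdot 20\right)} = \sqrt{\frac{1}{9746} + \left(-70 + 60\right)} = \sqrt{\frac{1}{9746} - 10} = \sqrt{- \frac{97459}{9746}} = \frac{i \sqrt{949835414}}{9746}$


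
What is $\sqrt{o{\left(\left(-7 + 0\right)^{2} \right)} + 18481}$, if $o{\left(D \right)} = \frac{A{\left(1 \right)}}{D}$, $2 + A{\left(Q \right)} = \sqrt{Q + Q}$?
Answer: $\frac{\sqrt{905567 + \sqrt{2}}}{7} \approx 135.94$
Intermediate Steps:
$A{\left(Q \right)} = -2 + \sqrt{2} \sqrt{Q}$ ($A{\left(Q \right)} = -2 + \sqrt{Q + Q} = -2 + \sqrt{2 Q} = -2 + \sqrt{2} \sqrt{Q}$)
$o{\left(D \right)} = \frac{-2 + \sqrt{2}}{D}$ ($o{\left(D \right)} = \frac{-2 + \sqrt{2} \sqrt{1}}{D} = \frac{-2 + \sqrt{2} \cdot 1}{D} = \frac{-2 + \sqrt{2}}{D}$)
$\sqrt{o{\left(\left(-7 + 0\right)^{2} \right)} + 18481} = \sqrt{\frac{-2 + \sqrt{2}}{\left(-7 + 0\right)^{2}} + 18481} = \sqrt{\frac{-2 + \sqrt{2}}{\left(-7\right)^{2}} + 18481} = \sqrt{\frac{-2 + \sqrt{2}}{49} + 18481} = \sqrt{\left(- \frac{2}{49} + \frac{\sqrt{2}}{49}\right) + 18481} = \sqrt{\frac{905567}{49} + \frac{\sqrt{2}}{49}}$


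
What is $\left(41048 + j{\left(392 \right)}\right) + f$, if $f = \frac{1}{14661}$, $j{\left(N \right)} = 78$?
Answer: $\frac{602948287}{14661} \approx 41126.0$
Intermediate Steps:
$f = \frac{1}{14661} \approx 6.8208 \cdot 10^{-5}$
$\left(41048 + j{\left(392 \right)}\right) + f = \left(41048 + 78\right) + \frac{1}{14661} = 41126 + \frac{1}{14661} = \frac{602948287}{14661}$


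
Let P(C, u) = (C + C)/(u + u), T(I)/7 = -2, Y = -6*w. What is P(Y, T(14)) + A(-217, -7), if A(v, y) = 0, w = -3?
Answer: -9/7 ≈ -1.2857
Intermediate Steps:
Y = 18 (Y = -6*(-3) = 18)
T(I) = -14 (T(I) = 7*(-2) = -14)
P(C, u) = C/u (P(C, u) = (2*C)/((2*u)) = (2*C)*(1/(2*u)) = C/u)
P(Y, T(14)) + A(-217, -7) = 18/(-14) + 0 = 18*(-1/14) + 0 = -9/7 + 0 = -9/7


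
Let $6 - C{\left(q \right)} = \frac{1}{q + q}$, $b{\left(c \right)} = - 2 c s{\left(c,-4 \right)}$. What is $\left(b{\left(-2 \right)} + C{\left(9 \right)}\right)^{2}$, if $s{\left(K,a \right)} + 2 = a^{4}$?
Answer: $\frac{338376025}{324} \approx 1.0444 \cdot 10^{6}$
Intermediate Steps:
$s{\left(K,a \right)} = -2 + a^{4}$
$b{\left(c \right)} = - 508 c$ ($b{\left(c \right)} = - 2 c \left(-2 + \left(-4\right)^{4}\right) = - 2 c \left(-2 + 256\right) = - 2 c 254 = - 508 c$)
$C{\left(q \right)} = 6 - \frac{1}{2 q}$ ($C{\left(q \right)} = 6 - \frac{1}{q + q} = 6 - \frac{1}{2 q}$)
$\left(b{\left(-2 \right)} + C{\left(9 \right)}\right)^{2} = \left(\left(-508\right) \left(-2\right) + \left(6 - \frac{1}{2 \cdot 9}\right)\right)^{2} = \left(1016 + \left(6 - \frac{1}{18}\right)\right)^{2} = \left(1016 + \frac{107}{18}\right)^{2} = \left(\frac{18395}{18}\right)^{2} = \frac{338376025}{324}$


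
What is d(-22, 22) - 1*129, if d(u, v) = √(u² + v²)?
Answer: -129 + 22*√2 ≈ -97.887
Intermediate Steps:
d(-22, 22) - 1*129 = √((-22)² + 22²) - 1*129 = √(484 + 484) - 129 = √968 - 129 = 22*√2 - 129 = -129 + 22*√2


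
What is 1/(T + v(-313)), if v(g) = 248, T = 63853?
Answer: 1/64101 ≈ 1.5600e-5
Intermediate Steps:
1/(T + v(-313)) = 1/(63853 + 248) = 1/64101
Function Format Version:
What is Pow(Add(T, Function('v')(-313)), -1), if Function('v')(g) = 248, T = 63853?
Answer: Rational(1, 64101) ≈ 1.5600e-5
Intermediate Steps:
Pow(Add(T, Function('v')(-313)), -1) = Pow(Add(63853, 248), -1) = Pow(64101, -1) = Rational(1, 64101)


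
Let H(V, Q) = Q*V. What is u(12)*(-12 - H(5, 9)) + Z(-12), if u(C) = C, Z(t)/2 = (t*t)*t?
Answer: -4140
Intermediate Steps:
Z(t) = 2*t³ (Z(t) = 2*((t*t)*t) = 2*(t²*t) = 2*t³)
u(12)*(-12 - H(5, 9)) + Z(-12) = 12*(-12 - 9*5) + 2*(-12)³ = 12*(-12 - 1*45) + 2*(-1728) = 12*(-12 - 45) - 3456 = 12*(-57) - 3456 = -684 - 3456 = -4140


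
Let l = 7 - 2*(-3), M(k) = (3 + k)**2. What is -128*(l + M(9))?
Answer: -20096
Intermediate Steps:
l = 13 (l = 7 + 6 = 13)
-128*(l + M(9)) = -128*(13 + (3 + 9)**2) = -128*(13 + 12**2) = -128*(13 + 144) = -128*157 = -20096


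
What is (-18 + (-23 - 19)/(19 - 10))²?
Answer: 4624/9 ≈ 513.78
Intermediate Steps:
(-18 + (-23 - 19)/(19 - 10))² = (-18 - 42/9)² = (-18 - 42*⅑)² = (-18 - 14/3)² = (-68/3)² = 4624/9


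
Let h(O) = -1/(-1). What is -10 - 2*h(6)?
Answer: -12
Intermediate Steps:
h(O) = 1 (h(O) = -1*(-1) = 1)
-10 - 2*h(6) = -10 - 2*1 = -10 - 2 = -12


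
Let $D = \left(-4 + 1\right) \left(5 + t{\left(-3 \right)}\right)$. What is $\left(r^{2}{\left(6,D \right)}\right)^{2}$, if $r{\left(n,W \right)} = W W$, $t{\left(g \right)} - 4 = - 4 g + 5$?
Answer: $1370114370683136$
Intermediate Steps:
$t{\left(g \right)} = 9 - 4 g$ ($t{\left(g \right)} = 4 - \left(-5 + 4 g\right) = 9 - 4 g$)
$D = -78$ ($D = \left(-4 + 1\right) \left(5 + \left(9 - -12\right)\right) = - 3 \left(5 + \left(9 + 12\right)\right) = - 3 \left(5 + 21\right) = \left(-3\right) 26 = -78$)
$r{\left(n,W \right)} = W^{2}$
$\left(r^{2}{\left(6,D \right)}\right)^{2} = \left(\left(\left(-78\right)^{2}\right)^{2}\right)^{2} = \left(6084^{2}\right)^{2} = 37015056^{2} = 1370114370683136$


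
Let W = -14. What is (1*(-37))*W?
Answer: 518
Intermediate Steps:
(1*(-37))*W = (1*(-37))*(-14) = -37*(-14) = 518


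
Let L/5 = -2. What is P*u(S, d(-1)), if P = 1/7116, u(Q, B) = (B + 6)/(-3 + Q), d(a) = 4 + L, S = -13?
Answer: 0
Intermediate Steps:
L = -10 (L = 5*(-2) = -10)
d(a) = -6 (d(a) = 4 - 10 = -6)
u(Q, B) = (6 + B)/(-3 + Q)
P = 1/7116 ≈ 0.00014053
P*u(S, d(-1)) = ((6 - 6)/(-3 - 13))/7116 = (0/(-16))/7116 = (-1/16*0)/7116 = (1/7116)*0 = 0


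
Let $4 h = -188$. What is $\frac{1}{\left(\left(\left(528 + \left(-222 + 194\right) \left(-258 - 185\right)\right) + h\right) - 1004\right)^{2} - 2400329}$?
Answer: $\frac{1}{138757832} \approx 7.2068 \cdot 10^{-9}$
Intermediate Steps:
$h = -47$ ($h = \frac{1}{4} \left(-188\right) = -47$)
$\frac{1}{\left(\left(\left(528 + \left(-222 + 194\right) \left(-258 - 185\right)\right) + h\right) - 1004\right)^{2} - 2400329} = \frac{1}{\left(\left(\left(528 + \left(-222 + 194\right) \left(-258 - 185\right)\right) - 47\right) - 1004\right)^{2} - 2400329} = \frac{1}{\left(\left(\left(528 - -12404\right) - 47\right) - 1004\right)^{2} - 2400329} = \frac{1}{\left(\left(\left(528 + 12404\right) - 47\right) - 1004\right)^{2} - 2400329} = \frac{1}{\left(\left(12932 - 47\right) - 1004\right)^{2} - 2400329} = \frac{1}{\left(12885 - 1004\right)^{2} - 2400329} = \frac{1}{11881^{2} - 2400329} = \frac{1}{141158161 - 2400329} = \frac{1}{138757832}$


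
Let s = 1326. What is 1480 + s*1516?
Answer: 2011696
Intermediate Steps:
1480 + s*1516 = 1480 + 1326*1516 = 1480 + 2010216 = 2011696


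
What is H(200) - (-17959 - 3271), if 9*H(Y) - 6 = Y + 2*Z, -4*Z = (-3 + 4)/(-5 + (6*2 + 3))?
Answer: 1275173/60 ≈ 21253.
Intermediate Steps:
Z = -1/40 (Z = -(-3 + 4)/(4*(-5 + (6*2 + 3))) = -1/(4*(-5 + (12 + 3))) = -1/(4*(-5 + 15)) = -1/(4*10) = -¼*⅒ = -1/40 ≈ -0.025000)
H(Y) = 119/180 + Y/9 (H(Y) = ⅔ + (Y + 2*(-1/40))/9 = ⅔ + (Y - 1/20)/9 = ⅔ + (-1/20 + Y)/9 = ⅔ + (-1/180 + Y/9) = 119/180 + Y/9)
H(200) - (-17959 - 3271) = (119/180 + (⅑)*200) - (-17959 - 3271) = (119/180 + 200/9) - 1*(-21230) = 1373/60 + 21230 = 1275173/60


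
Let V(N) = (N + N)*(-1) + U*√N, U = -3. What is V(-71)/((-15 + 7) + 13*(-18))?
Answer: -71/121 + 3*I*√71/242 ≈ -0.58678 + 0.10446*I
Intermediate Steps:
V(N) = -3*√N - 2*N (V(N) = (N + N)*(-1) - 3*√N = (2*N)*(-1) - 3*√N = -2*N - 3*√N = -3*√N - 2*N)
V(-71)/((-15 + 7) + 13*(-18)) = (-3*I*√71 - 2*(-71))/((-15 + 7) + 13*(-18)) = (-3*I*√71 + 142)/(-8 - 234) = (-3*I*√71 + 142)/(-242) = (142 - 3*I*√71)*(-1/242) = -71/121 + 3*I*√71/242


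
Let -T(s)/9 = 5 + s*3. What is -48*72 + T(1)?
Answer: -3528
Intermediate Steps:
T(s) = -45 - 27*s (T(s) = -9*(5 + s*3) = -9*(5 + 3*s) = -45 - 27*s)
-48*72 + T(1) = -48*72 + (-45 - 27*1) = -3456 + (-45 - 27) = -3456 - 72 = -3528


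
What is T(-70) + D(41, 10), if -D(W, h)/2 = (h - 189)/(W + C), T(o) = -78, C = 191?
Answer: -8869/116 ≈ -76.457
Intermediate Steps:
D(W, h) = -2*(-189 + h)/(191 + W) (D(W, h) = -2*(h - 189)/(W + 191) = -2*(-189 + h)/(191 + W))
T(-70) + D(41, 10) = -78 + 2*(189 - 1*10)/(191 + 41) = -78 + 2*(189 - 10)/232 = -78 + 2*(1/232)*179 = -78 + 179/116 = -8869/116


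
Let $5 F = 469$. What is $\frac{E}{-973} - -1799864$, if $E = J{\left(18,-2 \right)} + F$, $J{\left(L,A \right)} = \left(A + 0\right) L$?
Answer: $\frac{8756338071}{4865} \approx 1.7999 \cdot 10^{6}$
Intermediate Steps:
$J{\left(L,A \right)} = A L$
$F = \frac{469}{5}$ ($F = \frac{1}{5} \cdot 469 = \frac{469}{5} \approx 93.8$)
$E = \frac{289}{5}$ ($E = \left(-2\right) 18 + \frac{469}{5} = -36 + \frac{469}{5} = \frac{289}{5} \approx 57.8$)
$\frac{E}{-973} - -1799864 = \frac{289}{5 \left(-973\right)} - -1799864 = \frac{289}{5} \left(- \frac{1}{973}\right) + 1799864 = - \frac{289}{4865} + 1799864 = \frac{8756338071}{4865}$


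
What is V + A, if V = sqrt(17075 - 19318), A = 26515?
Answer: 26515 + I*sqrt(2243) ≈ 26515.0 + 47.36*I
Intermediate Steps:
V = I*sqrt(2243) (V = sqrt(-2243) = I*sqrt(2243) ≈ 47.36*I)
V + A = I*sqrt(2243) + 26515 = 26515 + I*sqrt(2243)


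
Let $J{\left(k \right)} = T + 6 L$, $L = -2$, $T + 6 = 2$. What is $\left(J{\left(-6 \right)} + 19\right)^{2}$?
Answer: $9$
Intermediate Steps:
$T = -4$ ($T = -6 + 2 = -4$)
$J{\left(k \right)} = -16$ ($J{\left(k \right)} = -4 + 6 \left(-2\right) = -4 - 12 = -16$)
$\left(J{\left(-6 \right)} + 19\right)^{2} = \left(-16 + 19\right)^{2} = 3^{2} = 9$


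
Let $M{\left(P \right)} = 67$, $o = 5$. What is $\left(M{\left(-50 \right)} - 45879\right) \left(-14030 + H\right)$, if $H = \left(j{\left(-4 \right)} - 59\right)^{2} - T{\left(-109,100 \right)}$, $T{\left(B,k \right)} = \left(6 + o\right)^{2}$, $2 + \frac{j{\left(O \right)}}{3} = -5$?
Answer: $355088812$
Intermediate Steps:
$j{\left(O \right)} = -21$ ($j{\left(O \right)} = -6 + 3 \left(-5\right) = -6 - 15 = -21$)
$T{\left(B,k \right)} = 121$ ($T{\left(B,k \right)} = \left(6 + 5\right)^{2} = 11^{2} = 121$)
$H = 6279$ ($H = \left(-21 - 59\right)^{2} - 121 = \left(-80\right)^{2} - 121 = 6400 - 121 = 6279$)
$\left(M{\left(-50 \right)} - 45879\right) \left(-14030 + H\right) = \left(67 - 45879\right) \left(-14030 + 6279\right) = \left(-45812\right) \left(-7751\right) = 355088812$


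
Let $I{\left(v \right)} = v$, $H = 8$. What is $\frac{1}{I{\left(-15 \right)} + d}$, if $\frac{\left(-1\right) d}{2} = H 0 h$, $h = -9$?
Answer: $- \frac{1}{15} \approx -0.066667$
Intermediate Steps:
$d = 0$ ($d = - 2 \cdot 8 \cdot 0 \left(-9\right) = - 2 \cdot 0 \left(-9\right) = \left(-2\right) 0 = 0$)
$\frac{1}{I{\left(-15 \right)} + d} = \frac{1}{-15 + 0} = \frac{1}{-15} = - \frac{1}{15}$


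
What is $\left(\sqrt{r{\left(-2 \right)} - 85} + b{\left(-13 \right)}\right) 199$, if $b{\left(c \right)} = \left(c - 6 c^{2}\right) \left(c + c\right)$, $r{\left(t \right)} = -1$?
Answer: $5313698 + 199 i \sqrt{86} \approx 5.3137 \cdot 10^{6} + 1845.4 i$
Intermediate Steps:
$b{\left(c \right)} = 2 c \left(c - 6 c^{2}\right)$ ($b{\left(c \right)} = \left(c - 6 c^{2}\right) 2 c = 2 c \left(c - 6 c^{2}\right)$)
$\left(\sqrt{r{\left(-2 \right)} - 85} + b{\left(-13 \right)}\right) 199 = \left(\sqrt{-1 - 85} + \left(-13\right)^{2} \left(2 - -156\right)\right) 199 = \left(\sqrt{-86} + 169 \left(2 + 156\right)\right) 199 = \left(i \sqrt{86} + 169 \cdot 158\right) 199 = \left(i \sqrt{86} + 26702\right) 199 = \left(26702 + i \sqrt{86}\right) 199 = 5313698 + 199 i \sqrt{86}$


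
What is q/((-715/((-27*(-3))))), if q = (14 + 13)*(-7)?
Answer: 15309/715 ≈ 21.411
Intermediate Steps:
q = -189 (q = 27*(-7) = -189)
q/((-715/((-27*(-3))))) = -189/((-715/((-27*(-3))))) = -189/((-715/81)) = -189/((-715*1/81)) = -189/(-715/81) = -189*(-81/715) = 15309/715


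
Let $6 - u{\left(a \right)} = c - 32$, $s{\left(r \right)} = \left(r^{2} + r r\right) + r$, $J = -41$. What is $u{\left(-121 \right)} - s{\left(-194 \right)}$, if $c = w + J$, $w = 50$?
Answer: $-75049$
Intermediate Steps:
$c = 9$ ($c = 50 - 41 = 9$)
$s{\left(r \right)} = r + 2 r^{2}$ ($s{\left(r \right)} = \left(r^{2} + r^{2}\right) + r = 2 r^{2} + r = r + 2 r^{2}$)
$u{\left(a \right)} = 29$ ($u{\left(a \right)} = 6 - \left(9 - 32\right) = 6 - -23 = 6 + 23 = 29$)
$u{\left(-121 \right)} - s{\left(-194 \right)} = 29 - - 194 \left(1 + 2 \left(-194\right)\right) = 29 - - 194 \left(1 - 388\right) = 29 - \left(-194\right) \left(-387\right) = 29 - 75078 = -75049$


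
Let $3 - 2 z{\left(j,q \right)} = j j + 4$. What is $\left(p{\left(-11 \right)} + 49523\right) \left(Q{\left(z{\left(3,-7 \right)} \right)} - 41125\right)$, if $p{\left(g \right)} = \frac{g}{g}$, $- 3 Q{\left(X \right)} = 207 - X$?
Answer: $-2040174196$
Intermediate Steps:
$z{\left(j,q \right)} = - \frac{1}{2} - \frac{j^{2}}{2}$ ($z{\left(j,q \right)} = \frac{3}{2} - \frac{j j + 4}{2} = \frac{3}{2} - \frac{j^{2} + 4}{2} = \frac{3}{2} - \frac{4 + j^{2}}{2} = \frac{3}{2} - \left(2 + \frac{j^{2}}{2}\right) = - \frac{1}{2} - \frac{j^{2}}{2}$)
$Q{\left(X \right)} = -69 + \frac{X}{3}$ ($Q{\left(X \right)} = - \frac{207 - X}{3} = -69 + \frac{X}{3}$)
$p{\left(g \right)} = 1$
$\left(p{\left(-11 \right)} + 49523\right) \left(Q{\left(z{\left(3,-7 \right)} \right)} - 41125\right) = \left(1 + 49523\right) \left(\left(-69 + \frac{- \frac{1}{2} - \frac{3^{2}}{2}}{3}\right) - 41125\right) = 49524 \left(\left(-69 + \frac{- \frac{1}{2} - \frac{9}{2}}{3}\right) - 41125\right) = 49524 \left(\left(-69 + \frac{1}{3} \left(-5\right)\right) - 41125\right) = 49524 \left(\left(-69 - \frac{5}{3}\right) - 41125\right) = 49524 \left(- \frac{212}{3} - 41125\right) = 49524 \left(- \frac{123587}{3}\right) = -2040174196$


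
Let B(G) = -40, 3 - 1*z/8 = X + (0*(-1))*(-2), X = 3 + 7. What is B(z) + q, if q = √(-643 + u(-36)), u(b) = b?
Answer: -40 + I*√679 ≈ -40.0 + 26.058*I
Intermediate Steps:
X = 10
z = -56 (z = 24 - 8*(10 + (0*(-1))*(-2)) = 24 - 8*(10 + 0*(-2)) = 24 - 8*(10 + 0) = 24 - 8*10 = 24 - 80 = -56)
q = I*√679 (q = √(-643 - 36) = √(-679) = I*√679 ≈ 26.058*I)
B(z) + q = -40 + I*√679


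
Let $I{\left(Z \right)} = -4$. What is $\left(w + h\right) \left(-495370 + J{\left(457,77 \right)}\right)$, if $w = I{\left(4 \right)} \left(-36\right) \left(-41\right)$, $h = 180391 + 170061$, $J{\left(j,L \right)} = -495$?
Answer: $-170849294020$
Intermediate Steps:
$h = 350452$
$w = -5904$ ($w = \left(-4\right) \left(-36\right) \left(-41\right) = 144 \left(-41\right) = -5904$)
$\left(w + h\right) \left(-495370 + J{\left(457,77 \right)}\right) = \left(-5904 + 350452\right) \left(-495370 - 495\right) = 344548 \left(-495865\right) = -170849294020$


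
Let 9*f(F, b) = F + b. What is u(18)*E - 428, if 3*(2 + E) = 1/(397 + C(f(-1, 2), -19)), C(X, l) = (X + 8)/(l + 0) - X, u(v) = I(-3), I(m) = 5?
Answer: -5938785/13559 ≈ -438.00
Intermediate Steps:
u(v) = 5
f(F, b) = F/9 + b/9 (f(F, b) = (F + b)/9 = F/9 + b/9)
C(X, l) = -X + (8 + X)/l (C(X, l) = (8 + X)/l - X = -X + (8 + X)/l)
E = -135533/67795 (E = -2 + 1/(3*(397 + (8 + ((⅑)*(-1) + (⅑)*2) - 1*((⅑)*(-1) + (⅑)*2)*(-19))/(-19))) = -2 + 1/(3*(397 - (8 + (-⅑ + 2/9) - 1*(-⅑ + 2/9)*(-19))/19)) = -2 + 1/(3*(397 - (8 + ⅑ - 1*⅑*(-19))/19)) = -2 + 1/(3*(397 - (8 + ⅑ + 19/9)/19)) = -2 + 1/(3*(397 - 1/19*92/9)) = -2 + 1/(3*(397 - 92/171)) = -2 + 1/(3*(67795/171)) = -2 + (⅓)*(171/67795) = -2 + 57/67795 = -135533/67795 ≈ -1.9992)
u(18)*E - 428 = 5*(-135533/67795) - 428 = -135533/13559 - 428 = -5938785/13559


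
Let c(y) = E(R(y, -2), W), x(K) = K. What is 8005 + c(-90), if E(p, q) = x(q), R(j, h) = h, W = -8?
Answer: 7997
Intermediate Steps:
E(p, q) = q
c(y) = -8
8005 + c(-90) = 8005 - 8 = 7997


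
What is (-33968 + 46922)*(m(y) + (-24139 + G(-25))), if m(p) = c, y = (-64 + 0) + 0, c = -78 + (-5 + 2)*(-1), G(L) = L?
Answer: -313992006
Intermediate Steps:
c = -75 (c = -78 - 3*(-1) = -78 + 3 = -75)
y = -64 (y = -64 + 0 = -64)
m(p) = -75
(-33968 + 46922)*(m(y) + (-24139 + G(-25))) = (-33968 + 46922)*(-75 + (-24139 - 25)) = 12954*(-75 - 24164) = 12954*(-24239) = -313992006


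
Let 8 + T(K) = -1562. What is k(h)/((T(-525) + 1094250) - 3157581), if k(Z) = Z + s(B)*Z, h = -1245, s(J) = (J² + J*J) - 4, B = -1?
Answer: -1245/2064901 ≈ -0.00060293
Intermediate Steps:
s(J) = -4 + 2*J² (s(J) = (J² + J²) - 4 = 2*J² - 4 = -4 + 2*J²)
T(K) = -1570 (T(K) = -8 - 1562 = -1570)
k(Z) = -Z (k(Z) = Z + (-4 + 2*(-1)²)*Z = Z + (-4 + 2*1)*Z = Z + (-4 + 2)*Z = Z - 2*Z = -Z)
k(h)/((T(-525) + 1094250) - 3157581) = (-1*(-1245))/((-1570 + 1094250) - 3157581) = 1245/(1092680 - 3157581) = 1245/(-2064901) = 1245*(-1/2064901) = -1245/2064901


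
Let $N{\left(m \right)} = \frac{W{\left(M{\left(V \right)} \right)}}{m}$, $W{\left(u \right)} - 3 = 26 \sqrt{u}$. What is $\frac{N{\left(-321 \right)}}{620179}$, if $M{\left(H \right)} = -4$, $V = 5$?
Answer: $- \frac{1}{66359153} - \frac{52 i}{199077459} \approx -1.507 \cdot 10^{-8} - 2.6121 \cdot 10^{-7} i$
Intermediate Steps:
$W{\left(u \right)} = 3 + 26 \sqrt{u}$
$N{\left(m \right)} = \frac{3 + 52 i}{m}$ ($N{\left(m \right)} = \frac{3 + 26 \sqrt{-4}}{m} = \frac{3 + 26 \cdot 2 i}{m} = \frac{3 + 52 i}{m}$)
$\frac{N{\left(-321 \right)}}{620179} = \frac{\frac{1}{-321} \left(3 + 52 i\right)}{620179} = - \frac{3 + 52 i}{321} \cdot \frac{1}{620179} = \left(- \frac{1}{107} - \frac{52 i}{321}\right) \frac{1}{620179} = - \frac{1}{66359153} - \frac{52 i}{199077459}$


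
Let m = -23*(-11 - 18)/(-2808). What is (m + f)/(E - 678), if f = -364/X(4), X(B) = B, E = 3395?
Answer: -256195/7629336 ≈ -0.033580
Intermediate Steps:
m = -667/2808 (m = -23*(-29)*(-1/2808) = 667*(-1/2808) = -667/2808 ≈ -0.23754)
f = -91 (f = -364/4 = -364*¼ = -91)
(m + f)/(E - 678) = (-667/2808 - 91)/(3395 - 678) = -256195/2808/2717 = -256195/2808*1/2717 = -256195/7629336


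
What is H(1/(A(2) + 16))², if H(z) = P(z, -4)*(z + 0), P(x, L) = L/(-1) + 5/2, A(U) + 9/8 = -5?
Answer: 2704/6241 ≈ 0.43326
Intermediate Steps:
A(U) = -49/8 (A(U) = -9/8 - 5 = -49/8)
P(x, L) = 5/2 - L (P(x, L) = L*(-1) + 5*(½) = -L + 5/2 = 5/2 - L)
H(z) = 13*z/2 (H(z) = (5/2 - 1*(-4))*(z + 0) = (5/2 + 4)*z = 13*z/2)
H(1/(A(2) + 16))² = (13/(2*(-49/8 + 16)))² = (13/(2*(79/8)))² = ((13/2)*(8/79))² = (52/79)² = 2704/6241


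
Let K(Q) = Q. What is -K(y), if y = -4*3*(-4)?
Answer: -48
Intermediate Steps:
y = 48 (y = -12*(-4) = 48)
-K(y) = -1*48 = -48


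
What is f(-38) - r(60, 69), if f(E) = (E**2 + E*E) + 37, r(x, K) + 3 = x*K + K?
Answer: -1281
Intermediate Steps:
r(x, K) = -3 + K + K*x (r(x, K) = -3 + (x*K + K) = -3 + (K*x + K) = -3 + (K + K*x) = -3 + K + K*x)
f(E) = 37 + 2*E**2 (f(E) = (E**2 + E**2) + 37 = 2*E**2 + 37 = 37 + 2*E**2)
f(-38) - r(60, 69) = (37 + 2*(-38)**2) - (-3 + 69 + 69*60) = (37 + 2*1444) - (-3 + 69 + 4140) = (37 + 2888) - 1*4206 = 2925 - 4206 = -1281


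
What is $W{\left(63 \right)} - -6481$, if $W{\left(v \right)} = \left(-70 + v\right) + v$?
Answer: $6537$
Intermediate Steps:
$W{\left(v \right)} = -70 + 2 v$
$W{\left(63 \right)} - -6481 = \left(-70 + 2 \cdot 63\right) - -6481 = \left(-70 + 126\right) + 6481 = 56 + 6481 = 6537$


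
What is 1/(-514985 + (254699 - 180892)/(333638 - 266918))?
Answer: -66720/34359725393 ≈ -1.9418e-6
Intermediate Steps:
1/(-514985 + (254699 - 180892)/(333638 - 266918)) = 1/(-514985 + 73807/66720) = 1/(-34359725393/66720) = -66720/34359725393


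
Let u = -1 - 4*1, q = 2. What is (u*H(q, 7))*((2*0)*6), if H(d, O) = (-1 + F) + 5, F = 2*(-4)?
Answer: 0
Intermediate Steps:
F = -8
u = -5 (u = -1 - 4 = -5)
H(d, O) = -4 (H(d, O) = (-1 - 8) + 5 = -9 + 5 = -4)
(u*H(q, 7))*((2*0)*6) = (-5*(-4))*((2*0)*6) = 20*(0*6) = 20*0 = 0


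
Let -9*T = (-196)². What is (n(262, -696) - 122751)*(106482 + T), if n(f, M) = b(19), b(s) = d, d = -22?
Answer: -112941583706/9 ≈ -1.2549e+10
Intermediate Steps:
T = -38416/9 (T = -⅑*(-196)² = -⅑*38416 = -38416/9 ≈ -4268.4)
b(s) = -22
n(f, M) = -22
(n(262, -696) - 122751)*(106482 + T) = (-22 - 122751)*(106482 - 38416/9) = -122773*919922/9 = -112941583706/9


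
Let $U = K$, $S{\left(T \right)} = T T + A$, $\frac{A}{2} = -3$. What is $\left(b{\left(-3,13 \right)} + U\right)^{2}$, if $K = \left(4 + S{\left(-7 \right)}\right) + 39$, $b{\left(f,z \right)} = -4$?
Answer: $6724$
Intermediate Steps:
$A = -6$ ($A = 2 \left(-3\right) = -6$)
$S{\left(T \right)} = -6 + T^{2}$ ($S{\left(T \right)} = T T - 6 = T^{2} - 6 = -6 + T^{2}$)
$K = 86$ ($K = \left(4 - \left(6 - \left(-7\right)^{2}\right)\right) + 39 = \left(4 + \left(-6 + 49\right)\right) + 39 = \left(4 + 43\right) + 39 = 47 + 39 = 86$)
$U = 86$
$\left(b{\left(-3,13 \right)} + U\right)^{2} = \left(-4 + 86\right)^{2} = 82^{2} = 6724$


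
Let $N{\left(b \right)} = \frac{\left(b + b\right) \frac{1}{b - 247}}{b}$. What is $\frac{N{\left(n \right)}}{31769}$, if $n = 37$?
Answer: $- \frac{1}{3335745} \approx -2.9978 \cdot 10^{-7}$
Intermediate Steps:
$N{\left(b \right)} = \frac{2}{-247 + b}$ ($N{\left(b \right)} = \frac{2 b \frac{1}{-247 + b}}{b} = \frac{2}{-247 + b}$)
$\frac{N{\left(n \right)}}{31769} = \frac{2 \frac{1}{-247 + 37}}{31769} = \frac{2}{-210} \cdot \frac{1}{31769} = 2 \left(- \frac{1}{210}\right) \frac{1}{31769} = \left(- \frac{1}{105}\right) \frac{1}{31769} = - \frac{1}{3335745}$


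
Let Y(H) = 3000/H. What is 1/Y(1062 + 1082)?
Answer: 268/375 ≈ 0.71467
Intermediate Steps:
1/Y(1062 + 1082) = 1/(3000/(1062 + 1082)) = 1/(3000/2144) = 1/(3000*(1/2144)) = 1/(375/268) = 268/375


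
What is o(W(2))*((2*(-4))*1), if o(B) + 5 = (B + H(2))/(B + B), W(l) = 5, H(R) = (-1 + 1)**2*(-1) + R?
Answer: 172/5 ≈ 34.400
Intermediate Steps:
H(R) = R (H(R) = 0**2*(-1) + R = 0*(-1) + R = 0 + R = R)
o(B) = -5 + (2 + B)/(2*B) (o(B) = -5 + (B + 2)/(B + B) = -5 + (2 + B)/((2*B)) = -5 + (2 + B)*(1/(2*B)) = -5 + (2 + B)/(2*B))
o(W(2))*((2*(-4))*1) = (-9/2 + 1/5)*((2*(-4))*1) = (-9/2 + 1/5)*(-8*1) = -43/10*(-8) = 172/5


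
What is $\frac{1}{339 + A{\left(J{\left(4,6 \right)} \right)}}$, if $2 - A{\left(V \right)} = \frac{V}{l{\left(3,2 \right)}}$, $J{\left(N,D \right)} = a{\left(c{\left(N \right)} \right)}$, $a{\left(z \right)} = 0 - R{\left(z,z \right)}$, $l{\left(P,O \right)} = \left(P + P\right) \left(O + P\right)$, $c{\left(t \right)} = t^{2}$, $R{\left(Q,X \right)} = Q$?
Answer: $\frac{15}{5123} \approx 0.002928$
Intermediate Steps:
$l{\left(P,O \right)} = 2 P \left(O + P\right)$
$a{\left(z \right)} = - z$ ($a{\left(z \right)} = 0 - z = - z$)
$J{\left(N,D \right)} = - N^{2}$
$A{\left(V \right)} = 2 - \frac{V}{30}$ ($A{\left(V \right)} = 2 - \frac{V}{2 \cdot 3 \left(2 + 3\right)} = 2 - \frac{V}{2 \cdot 3 \cdot 5} = 2 - \frac{V}{30}$)
$\frac{1}{339 + A{\left(J{\left(4,6 \right)} \right)}} = \frac{1}{339 + \left(2 - \frac{\left(-1\right) 4^{2}}{30}\right)} = \frac{1}{339 + \left(2 - \frac{\left(-1\right) 16}{30}\right)} = \frac{1}{339 + \left(2 - - \frac{8}{15}\right)} = \frac{1}{339 + \left(2 + \frac{8}{15}\right)} = \frac{1}{339 + \frac{38}{15}} = \frac{1}{\frac{5123}{15}} = \frac{15}{5123}$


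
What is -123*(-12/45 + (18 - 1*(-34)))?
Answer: -31816/5 ≈ -6363.2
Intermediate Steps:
-123*(-12/45 + (18 - 1*(-34))) = -123*(-12*1/45 + (18 + 34)) = -123*(-4/15 + 52) = -123*776/15 = -31816/5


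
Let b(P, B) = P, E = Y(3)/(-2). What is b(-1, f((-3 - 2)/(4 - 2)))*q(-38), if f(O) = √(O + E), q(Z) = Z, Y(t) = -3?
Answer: 38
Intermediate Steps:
E = 3/2 (E = -3/(-2) = -3*(-½) = 3/2 ≈ 1.5000)
f(O) = √(3/2 + O) (f(O) = √(O + 3/2) = √(3/2 + O))
b(-1, f((-3 - 2)/(4 - 2)))*q(-38) = -1*(-38) = 38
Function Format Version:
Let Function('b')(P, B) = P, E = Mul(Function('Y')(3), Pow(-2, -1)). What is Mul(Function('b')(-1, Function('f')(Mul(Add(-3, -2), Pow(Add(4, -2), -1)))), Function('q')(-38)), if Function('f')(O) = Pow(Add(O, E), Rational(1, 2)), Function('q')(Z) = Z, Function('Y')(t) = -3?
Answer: 38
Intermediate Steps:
E = Rational(3, 2) (E = Mul(-3, Pow(-2, -1)) = Mul(-3, Rational(-1, 2)) = Rational(3, 2) ≈ 1.5000)
Function('f')(O) = Pow(Add(Rational(3, 2), O), Rational(1, 2)) (Function('f')(O) = Pow(Add(O, Rational(3, 2)), Rational(1, 2)) = Pow(Add(Rational(3, 2), O), Rational(1, 2)))
Mul(Function('b')(-1, Function('f')(Mul(Add(-3, -2), Pow(Add(4, -2), -1)))), Function('q')(-38)) = Mul(-1, -38) = 38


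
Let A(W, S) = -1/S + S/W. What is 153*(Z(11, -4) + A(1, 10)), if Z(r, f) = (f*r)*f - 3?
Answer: 279837/10 ≈ 27984.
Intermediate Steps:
Z(r, f) = -3 + r*f² (Z(r, f) = r*f² - 3 = -3 + r*f²)
153*(Z(11, -4) + A(1, 10)) = 153*((-3 + 11*(-4)²) + (-1/10 + 10/1)) = 153*((-3 + 11*16) + (-1*⅒ + 10*1)) = 153*((-3 + 176) + (-⅒ + 10)) = 153*(173 + 99/10) = 153*(1829/10) = 279837/10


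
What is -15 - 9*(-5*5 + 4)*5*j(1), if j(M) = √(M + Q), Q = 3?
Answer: 1875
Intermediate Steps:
j(M) = √(3 + M) (j(M) = √(M + 3) = √(3 + M))
-15 - 9*(-5*5 + 4)*5*j(1) = -15 - 9*(-5*5 + 4)*5*√(3 + 1) = -15 - 9*(-25 + 4)*5*√4 = -15 - 9*(-21*5)*2 = -15 - (-945)*2 = -15 - 9*(-210) = -15 + 1890 = 1875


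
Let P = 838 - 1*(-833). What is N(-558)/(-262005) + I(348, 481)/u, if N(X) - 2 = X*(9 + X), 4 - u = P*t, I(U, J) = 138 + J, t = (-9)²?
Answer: -41624922463/35461590735 ≈ -1.1738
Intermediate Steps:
t = 81
P = 1671 (P = 838 + 833 = 1671)
u = -135347 (u = 4 - 1671*81 = 4 - 1*135351 = 4 - 135351 = -135347)
N(X) = 2 + X*(9 + X)
N(-558)/(-262005) + I(348, 481)/u = (2 + (-558)² + 9*(-558))/(-262005) + (138 + 481)/(-135347) = (2 + 311364 - 5022)*(-1/262005) + 619*(-1/135347) = 306344*(-1/262005) - 619/135347 = -306344/262005 - 619/135347 = -41624922463/35461590735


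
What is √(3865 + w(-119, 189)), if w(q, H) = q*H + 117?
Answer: I*√18509 ≈ 136.05*I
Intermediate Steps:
w(q, H) = 117 + H*q (w(q, H) = H*q + 117 = 117 + H*q)
√(3865 + w(-119, 189)) = √(3865 + (117 + 189*(-119))) = √(3865 + (117 - 22491)) = √(3865 - 22374) = √(-18509) = I*√18509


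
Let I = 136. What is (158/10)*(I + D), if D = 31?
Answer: 13193/5 ≈ 2638.6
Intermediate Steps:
(158/10)*(I + D) = (158/10)*(136 + 31) = (158*(⅒))*167 = (79/5)*167 = 13193/5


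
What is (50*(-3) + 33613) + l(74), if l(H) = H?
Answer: 33537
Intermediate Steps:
(50*(-3) + 33613) + l(74) = (50*(-3) + 33613) + 74 = (-150 + 33613) + 74 = 33463 + 74 = 33537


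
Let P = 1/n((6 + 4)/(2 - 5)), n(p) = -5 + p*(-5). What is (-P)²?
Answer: 9/1225 ≈ 0.0073469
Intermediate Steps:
n(p) = -5 - 5*p
P = 3/35 (P = 1/(-5 - 5*(6 + 4)/(2 - 5)) = 1/(-5 - 50/(-3)) = 1/(-5 - 50*(-1)/3) = 1/(-5 - 5*(-10/3)) = 1/(-5 + 50/3) = 1/(35/3) = 3/35 ≈ 0.085714)
(-P)² = (-1*3/35)² = (-3/35)² = 9/1225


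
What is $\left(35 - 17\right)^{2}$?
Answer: $324$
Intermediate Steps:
$\left(35 - 17\right)^{2} = 18^{2} = 324$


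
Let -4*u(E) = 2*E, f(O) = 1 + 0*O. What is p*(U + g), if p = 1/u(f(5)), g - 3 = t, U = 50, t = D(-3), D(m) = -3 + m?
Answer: -94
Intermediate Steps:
f(O) = 1 (f(O) = 1 + 0 = 1)
t = -6 (t = -3 - 3 = -6)
g = -3 (g = 3 - 6 = -3)
u(E) = -E/2
p = -2 (p = 1/(-½*1) = 1/(-½) = -2)
p*(U + g) = -2*(50 - 3) = -2*47 = -94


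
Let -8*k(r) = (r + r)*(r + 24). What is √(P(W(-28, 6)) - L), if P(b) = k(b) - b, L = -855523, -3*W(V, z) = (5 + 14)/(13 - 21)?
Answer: √1971111863/48 ≈ 924.94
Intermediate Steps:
W(V, z) = 19/24 (W(V, z) = -(5 + 14)/(3*(13 - 21)) = -19/(3*(-8)) = -19*(-1)/(3*8) = -⅓*(-19/8) = 19/24)
k(r) = -r*(24 + r)/4 (k(r) = -(r + r)*(r + 24)/8 = -2*r*(24 + r)/8 = -r*(24 + r)/4)
P(b) = -b - b*(24 + b)/4 (P(b) = -b*(24 + b)/4 - b = -b - b*(24 + b)/4)
√(P(W(-28, 6)) - L) = √((¼)*(19/24)*(-28 - 1*19/24) - 1*(-855523)) = √((¼)*(19/24)*(-28 - 19/24) + 855523) = √((¼)*(19/24)*(-691/24) + 855523) = √(-13129/2304 + 855523) = √(1971111863/2304) = √1971111863/48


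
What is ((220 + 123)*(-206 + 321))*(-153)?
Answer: -6035085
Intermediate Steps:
((220 + 123)*(-206 + 321))*(-153) = (343*115)*(-153) = 39445*(-153) = -6035085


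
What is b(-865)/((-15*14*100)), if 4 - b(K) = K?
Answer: -869/21000 ≈ -0.041381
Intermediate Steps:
b(K) = 4 - K
b(-865)/((-15*14*100)) = (4 - 1*(-865))/((-15*14*100)) = (4 + 865)/((-210*100)) = 869/(-21000) = 869*(-1/21000) = -869/21000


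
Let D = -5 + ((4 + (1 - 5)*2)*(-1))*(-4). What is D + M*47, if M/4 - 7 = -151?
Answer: -27093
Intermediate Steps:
M = -576 (M = 28 + 4*(-151) = 28 - 604 = -576)
D = -21 (D = -5 + ((4 - 4*2)*(-1))*(-4) = -5 + ((4 - 8)*(-1))*(-4) = -5 - 4*(-1)*(-4) = -5 + 4*(-4) = -5 - 16 = -21)
D + M*47 = -21 - 576*47 = -21 - 27072 = -27093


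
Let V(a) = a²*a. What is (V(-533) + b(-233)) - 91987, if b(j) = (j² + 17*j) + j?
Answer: -151461329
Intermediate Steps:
b(j) = j² + 18*j
V(a) = a³
(V(-533) + b(-233)) - 91987 = ((-533)³ - 233*(18 - 233)) - 91987 = (-151419437 - 233*(-215)) - 91987 = (-151419437 + 50095) - 91987 = -151369342 - 91987 = -151461329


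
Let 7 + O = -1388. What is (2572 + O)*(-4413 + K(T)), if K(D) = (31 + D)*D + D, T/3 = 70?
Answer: 54621039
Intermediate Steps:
T = 210 (T = 3*70 = 210)
K(D) = D + D*(31 + D) (K(D) = D*(31 + D) + D = D + D*(31 + D))
O = -1395 (O = -7 - 1388 = -1395)
(2572 + O)*(-4413 + K(T)) = (2572 - 1395)*(-4413 + 210*(32 + 210)) = 1177*(-4413 + 210*242) = 1177*(-4413 + 50820) = 1177*46407 = 54621039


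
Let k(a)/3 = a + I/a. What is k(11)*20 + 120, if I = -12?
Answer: 7860/11 ≈ 714.54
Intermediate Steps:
k(a) = -36/a + 3*a (k(a) = 3*(a - 12/a) = -36/a + 3*a)
k(11)*20 + 120 = (-36/11 + 3*11)*20 + 120 = (-36*1/11 + 33)*20 + 120 = (-36/11 + 33)*20 + 120 = (327/11)*20 + 120 = 6540/11 + 120 = 7860/11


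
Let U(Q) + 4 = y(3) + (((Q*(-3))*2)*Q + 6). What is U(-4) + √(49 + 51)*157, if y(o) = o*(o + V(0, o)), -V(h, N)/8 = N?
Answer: 1413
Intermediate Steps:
V(h, N) = -8*N
y(o) = -7*o² (y(o) = o*(o - 8*o) = o*(-7*o) = -7*o²)
U(Q) = -61 - 6*Q² (U(Q) = -4 + (-7*3² + (((Q*(-3))*2)*Q + 6)) = -4 + (-7*9 + ((-3*Q*2)*Q + 6)) = -4 + (-63 + ((-6*Q)*Q + 6)) = -4 + (-63 + (-6*Q² + 6)) = -4 + (-63 + (6 - 6*Q²)) = -4 + (-57 - 6*Q²) = -61 - 6*Q²)
U(-4) + √(49 + 51)*157 = (-61 - 6*(-4)²) + √(49 + 51)*157 = (-61 - 6*16) + √100*157 = (-61 - 96) + 10*157 = -157 + 1570 = 1413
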